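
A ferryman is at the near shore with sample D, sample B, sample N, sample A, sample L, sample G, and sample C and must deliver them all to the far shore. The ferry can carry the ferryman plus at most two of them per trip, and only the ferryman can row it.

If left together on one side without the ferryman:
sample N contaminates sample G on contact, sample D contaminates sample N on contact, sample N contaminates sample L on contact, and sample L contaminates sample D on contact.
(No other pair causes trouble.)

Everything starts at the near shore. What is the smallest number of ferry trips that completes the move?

Counting alone: the ferryman can take at most 2 across per trip to the far shore, so moving all 7 needs at least 4 loaded trips out, with a return between consecutive ones — at least 7 crossings.
The safety rule pushes this higher. Following every safe sequence of crossings, the most of the 7 that can be at the far shore as the ferry arrives there on crossings 7, 9 is 5, 6 respectively — never all 7.
So no plan with fewer than 11 crossings exists, and this one achieves 11:
1. Ferryman goes to the far shore with sample D and sample N.  [the near shore: sample A, sample B, sample C, sample G, sample L | the far shore: sample D, sample N]
2. Ferryman goes back to the near shore with sample D.  [the near shore: sample A, sample B, sample C, sample D, sample G, sample L | the far shore: sample N]
3. Ferryman goes to the far shore with sample B and sample D.  [the near shore: sample A, sample C, sample G, sample L | the far shore: sample B, sample D, sample N]
4. Ferryman goes back to the near shore with sample D.  [the near shore: sample A, sample C, sample D, sample G, sample L | the far shore: sample B, sample N]
5. Ferryman goes to the far shore with sample A and sample D.  [the near shore: sample C, sample G, sample L | the far shore: sample A, sample B, sample D, sample N]
6. Ferryman goes back to the near shore with sample D.  [the near shore: sample C, sample D, sample G, sample L | the far shore: sample A, sample B, sample N]
7. Ferryman goes to the far shore with sample D and sample G.  [the near shore: sample C, sample L | the far shore: sample A, sample B, sample D, sample G, sample N]
8. Ferryman goes back to the near shore with sample N.  [the near shore: sample C, sample L, sample N | the far shore: sample A, sample B, sample D, sample G]
9. Ferryman goes to the far shore with sample C and sample N.  [the near shore: sample L | the far shore: sample A, sample B, sample C, sample D, sample G, sample N]
10. Ferryman goes back to the near shore with sample N.  [the near shore: sample L, sample N | the far shore: sample A, sample B, sample C, sample D, sample G]
11. Ferryman goes to the far shore with sample L and sample N.  [the near shore: — | the far shore: sample A, sample B, sample C, sample D, sample G, sample L, sample N]

11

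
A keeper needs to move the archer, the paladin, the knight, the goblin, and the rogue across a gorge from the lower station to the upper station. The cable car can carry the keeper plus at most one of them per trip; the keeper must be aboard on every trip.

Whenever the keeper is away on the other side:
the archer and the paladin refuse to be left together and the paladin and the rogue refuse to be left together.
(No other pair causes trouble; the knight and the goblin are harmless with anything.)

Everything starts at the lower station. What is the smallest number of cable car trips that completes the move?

Counting alone: the keeper can take at most 1 across per trip to the upper station, so moving all 5 needs at least 5 loaded trips out, with a return between consecutive ones — at least 9 crossings.
The safety rule pushes this higher. Following every safe sequence of crossings, the most of the 5 that can be at the upper station as the cable car arrives there on crossing 9 is 4 — never all 5.
So no plan with fewer than 11 crossings exists, and this one achieves 11:
1. Keeper goes to the upper station with the paladin.  [the lower station: the archer, the goblin, the knight, the rogue | the upper station: the paladin]
2. Keeper goes back to the lower station alone.  [the lower station: the archer, the goblin, the knight, the rogue | the upper station: the paladin]
3. Keeper goes to the upper station with the archer.  [the lower station: the goblin, the knight, the rogue | the upper station: the archer, the paladin]
4. Keeper goes back to the lower station with the paladin.  [the lower station: the goblin, the knight, the paladin, the rogue | the upper station: the archer]
5. Keeper goes to the upper station with the rogue.  [the lower station: the goblin, the knight, the paladin | the upper station: the archer, the rogue]
6. Keeper goes back to the lower station alone.  [the lower station: the goblin, the knight, the paladin | the upper station: the archer, the rogue]
7. Keeper goes to the upper station with the knight.  [the lower station: the goblin, the paladin | the upper station: the archer, the knight, the rogue]
8. Keeper goes back to the lower station alone.  [the lower station: the goblin, the paladin | the upper station: the archer, the knight, the rogue]
9. Keeper goes to the upper station with the goblin.  [the lower station: the paladin | the upper station: the archer, the goblin, the knight, the rogue]
10. Keeper goes back to the lower station alone.  [the lower station: the paladin | the upper station: the archer, the goblin, the knight, the rogue]
11. Keeper goes to the upper station with the paladin.  [the lower station: — | the upper station: the archer, the goblin, the knight, the paladin, the rogue]

11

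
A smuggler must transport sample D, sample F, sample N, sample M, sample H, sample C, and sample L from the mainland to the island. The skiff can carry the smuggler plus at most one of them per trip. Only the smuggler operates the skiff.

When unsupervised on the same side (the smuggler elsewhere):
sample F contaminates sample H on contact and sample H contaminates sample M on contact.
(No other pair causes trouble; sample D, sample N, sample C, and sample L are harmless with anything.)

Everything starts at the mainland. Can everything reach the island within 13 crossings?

Counting alone: the smuggler can take at most 1 across per trip to the island, so moving all 7 needs at least 7 loaded trips out, with a return between consecutive ones — at least 13 crossings.
The safety rule pushes this higher. Following every safe sequence of crossings, the most of the 7 that can be at the island as the skiff arrives there on crossing 13 is 6 — never all 7.
So the move cannot be finished within 13 crossings. (The shortest complete plan takes 15:)
1. Smuggler goes to the island with sample H.
2. Smuggler goes back to the mainland alone.
3. Smuggler goes to the island with sample D.
4. Smuggler goes back to the mainland alone.
5. Smuggler goes to the island with sample F.
6. Smuggler goes back to the mainland with sample H.
7. Smuggler goes to the island with sample M.
8. Smuggler goes back to the mainland alone.
9. Smuggler goes to the island with sample N.
10. Smuggler goes back to the mainland alone.
11. Smuggler goes to the island with sample C.
12. Smuggler goes back to the mainland alone.
13. Smuggler goes to the island with sample L.
14. Smuggler goes back to the mainland alone.
15. Smuggler goes to the island with sample H.

No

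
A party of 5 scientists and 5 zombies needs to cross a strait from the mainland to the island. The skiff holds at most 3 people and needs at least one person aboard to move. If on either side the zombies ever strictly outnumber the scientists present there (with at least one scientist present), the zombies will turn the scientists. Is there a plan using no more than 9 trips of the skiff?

No

Counting alone: each trip to the island takes at most 3 across and each return brings at least 1 back, so after t trips out (and t−1 returns) at most 3t − (t−1) of the 10 are across; that first reaches 10 at t = 5, so at least 9 crossings are needed.
The safety rule pushes this higher. Following every safe sequence of crossings, the most of the 10 that can be at the island as the skiff arrives there on crossing 9 is 9 — never all 10.
So the move cannot be finished within 9 crossings. (The shortest complete plan takes 11:)
1. 2 zombies → the island.  (the mainland: 5S 3Z; the island: 0S 2Z)
2. 1 zombie ← the mainland.  (the mainland: 5S 4Z; the island: 0S 1Z)
3. 3 zombies → the island.  (the mainland: 5S 1Z; the island: 0S 4Z)
4. 1 zombie ← the mainland.  (the mainland: 5S 2Z; the island: 0S 3Z)
5. 3 scientists → the island.  (the mainland: 2S 2Z; the island: 3S 3Z)
6. 1 scientist and 1 zombie ← the mainland.  (the mainland: 3S 3Z; the island: 2S 2Z)
7. 3 scientists → the island.  (the mainland: 0S 3Z; the island: 5S 2Z)
8. 1 zombie ← the mainland.  (the mainland: 0S 4Z; the island: 5S 1Z)
9. 2 zombies → the island.  (the mainland: 0S 2Z; the island: 5S 3Z)
10. 1 zombie ← the mainland.  (the mainland: 0S 3Z; the island: 5S 2Z)
11. 3 zombies → the island.  (the mainland: 0S 0Z; the island: 5S 5Z)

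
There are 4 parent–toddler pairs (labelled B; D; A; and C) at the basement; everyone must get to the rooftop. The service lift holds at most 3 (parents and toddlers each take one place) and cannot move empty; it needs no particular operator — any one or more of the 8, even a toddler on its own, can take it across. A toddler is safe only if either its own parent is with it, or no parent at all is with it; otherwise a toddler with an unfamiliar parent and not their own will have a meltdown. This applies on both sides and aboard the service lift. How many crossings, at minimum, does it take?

Counting alone: each trip to the rooftop takes at most 3 across and each return brings at least 1 back, so after t trips out (and t−1 returns) at most 3t − (t−1) of the 8 are across; that first reaches 8 at t = 4, so at least 7 crossings are needed.
The safety rule pushes this higher. Following every safe sequence of crossings, the most of the 8 that can be at the rooftop as the service lift arrives there on crossing 7 is 7 — never all 8.
So no plan with fewer than 9 crossings exists, and this one achieves 9:
1. parent B and toddler B cross → the rooftop.
2. parent B crosses ← the basement.
3. parent B, parent D, and toddler D cross → the rooftop.
4. parent B and toddler B cross ← the basement.
5. parent A, parent B, and parent C cross → the rooftop.
6. toddler D crosses ← the basement.
7. toddler B and toddler D cross → the rooftop.
8. toddler B crosses ← the basement.
9. toddler A, toddler B, and toddler C cross → the rooftop.

9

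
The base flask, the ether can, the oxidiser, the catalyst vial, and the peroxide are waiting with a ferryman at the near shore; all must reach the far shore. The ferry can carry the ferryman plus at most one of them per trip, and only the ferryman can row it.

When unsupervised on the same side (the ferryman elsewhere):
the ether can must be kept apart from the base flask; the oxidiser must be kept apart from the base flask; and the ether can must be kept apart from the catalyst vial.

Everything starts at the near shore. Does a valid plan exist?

No

Whatever the first load, the items left behind include a forbidden pair without the ferryman. No opening move is safe, so no plan exists.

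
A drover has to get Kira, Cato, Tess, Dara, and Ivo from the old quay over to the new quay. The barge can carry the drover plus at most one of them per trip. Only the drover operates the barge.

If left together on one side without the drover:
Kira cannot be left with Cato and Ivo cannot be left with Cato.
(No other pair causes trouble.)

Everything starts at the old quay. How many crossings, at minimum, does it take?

11

Counting alone: the drover can take at most 1 across per trip to the new quay, so moving all 5 needs at least 5 loaded trips out, with a return between consecutive ones — at least 9 crossings.
The safety rule pushes this higher. Following every safe sequence of crossings, the most of the 5 that can be at the new quay as the barge arrives there on crossing 9 is 4 — never all 5.
So no plan with fewer than 11 crossings exists, and this one achieves 11:
1. Drover goes to the new quay with Cato.  [the old quay: Dara, Ivo, Kira, Tess | the new quay: Cato]
2. Drover goes back to the old quay alone.  [the old quay: Dara, Ivo, Kira, Tess | the new quay: Cato]
3. Drover goes to the new quay with Kira.  [the old quay: Dara, Ivo, Tess | the new quay: Cato, Kira]
4. Drover goes back to the old quay with Cato.  [the old quay: Cato, Dara, Ivo, Tess | the new quay: Kira]
5. Drover goes to the new quay with Ivo.  [the old quay: Cato, Dara, Tess | the new quay: Ivo, Kira]
6. Drover goes back to the old quay alone.  [the old quay: Cato, Dara, Tess | the new quay: Ivo, Kira]
7. Drover goes to the new quay with Tess.  [the old quay: Cato, Dara | the new quay: Ivo, Kira, Tess]
8. Drover goes back to the old quay alone.  [the old quay: Cato, Dara | the new quay: Ivo, Kira, Tess]
9. Drover goes to the new quay with Dara.  [the old quay: Cato | the new quay: Dara, Ivo, Kira, Tess]
10. Drover goes back to the old quay alone.  [the old quay: Cato | the new quay: Dara, Ivo, Kira, Tess]
11. Drover goes to the new quay with Cato.  [the old quay: — | the new quay: Cato, Dara, Ivo, Kira, Tess]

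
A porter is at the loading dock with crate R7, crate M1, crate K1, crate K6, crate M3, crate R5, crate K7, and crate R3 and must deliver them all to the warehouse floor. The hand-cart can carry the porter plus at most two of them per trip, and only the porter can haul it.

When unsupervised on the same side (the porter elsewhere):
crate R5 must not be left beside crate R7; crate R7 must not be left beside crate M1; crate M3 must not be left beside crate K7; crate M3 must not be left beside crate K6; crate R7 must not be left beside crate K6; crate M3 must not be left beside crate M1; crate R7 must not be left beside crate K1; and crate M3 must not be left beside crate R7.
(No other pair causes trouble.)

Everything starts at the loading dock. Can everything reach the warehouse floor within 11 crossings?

No

Counting alone: the porter can take at most 2 across per trip to the warehouse floor, so moving all 8 needs at least 4 loaded trips out, with a return between consecutive ones — at least 7 crossings.
The safety rule pushes this higher. Following every safe sequence of crossings, the most of the 8 that can be at the warehouse floor as the hand-cart arrives there on crossings 7, 9, 11 is 5, 6, 7 respectively — never all 8.
So the move cannot be finished within 11 crossings. (The shortest complete plan takes 13:)
1. Porter goes to the warehouse floor with crate M3 and crate R7.  [the loading dock: crate K1, crate K6, crate K7, crate M1, crate R3, crate R5 | the warehouse floor: crate M3, crate R7]
2. Porter goes back to the loading dock with crate R7.  [the loading dock: crate K1, crate K6, crate K7, crate M1, crate R3, crate R5, crate R7 | the warehouse floor: crate M3]
3. Porter goes to the warehouse floor with crate K1 and crate R7.  [the loading dock: crate K6, crate K7, crate M1, crate R3, crate R5 | the warehouse floor: crate K1, crate M3, crate R7]
4. Porter goes back to the loading dock with crate R7.  [the loading dock: crate K6, crate K7, crate M1, crate R3, crate R5, crate R7 | the warehouse floor: crate K1, crate M3]
5. Porter goes to the warehouse floor with crate R5 and crate R7.  [the loading dock: crate K6, crate K7, crate M1, crate R3 | the warehouse floor: crate K1, crate M3, crate R5, crate R7]
6. Porter goes back to the loading dock with crate R7.  [the loading dock: crate K6, crate K7, crate M1, crate R3, crate R7 | the warehouse floor: crate K1, crate M3, crate R5]
7. Porter goes to the warehouse floor with crate R3 and crate R7.  [the loading dock: crate K6, crate K7, crate M1 | the warehouse floor: crate K1, crate M3, crate R3, crate R5, crate R7]
8. Porter goes back to the loading dock with crate R7.  [the loading dock: crate K6, crate K7, crate M1, crate R7 | the warehouse floor: crate K1, crate M3, crate R3, crate R5]
9. Porter goes to the warehouse floor with crate K6 and crate M1.  [the loading dock: crate K7, crate R7 | the warehouse floor: crate K1, crate K6, crate M1, crate M3, crate R3, crate R5]
10. Porter goes back to the loading dock with crate M3.  [the loading dock: crate K7, crate M3, crate R7 | the warehouse floor: crate K1, crate K6, crate M1, crate R3, crate R5]
11. Porter goes to the warehouse floor with crate K7 and crate R7.  [the loading dock: crate M3 | the warehouse floor: crate K1, crate K6, crate K7, crate M1, crate R3, crate R5, crate R7]
12. Porter goes back to the loading dock with crate R7.  [the loading dock: crate M3, crate R7 | the warehouse floor: crate K1, crate K6, crate K7, crate M1, crate R3, crate R5]
13. Porter goes to the warehouse floor with crate M3 and crate R7.  [the loading dock: — | the warehouse floor: crate K1, crate K6, crate K7, crate M1, crate M3, crate R3, crate R5, crate R7]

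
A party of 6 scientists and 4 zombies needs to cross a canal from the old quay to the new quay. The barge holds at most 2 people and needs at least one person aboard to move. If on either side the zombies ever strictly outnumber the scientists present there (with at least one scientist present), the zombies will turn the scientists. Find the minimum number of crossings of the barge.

Counting alone: each trip to the new quay takes at most 2 across and each return brings at least 1 back, so after t trips out (and t−1 returns) at most 2t − (t−1) of the 10 are across; that first reaches 10 at t = 9, so at least 17 crossings are needed.
The plan below uses exactly 17 crossings, so it is optimal:
1. 2 zombies → the new quay.  (the old quay: 6S 2Z; the new quay: 0S 2Z)
2. 1 zombie ← the old quay.  (the old quay: 6S 3Z; the new quay: 0S 1Z)
3. 2 zombies → the new quay.  (the old quay: 6S 1Z; the new quay: 0S 3Z)
4. 1 zombie ← the old quay.  (the old quay: 6S 2Z; the new quay: 0S 2Z)
5. 2 scientists → the new quay.  (the old quay: 4S 2Z; the new quay: 2S 2Z)
6. 1 zombie ← the old quay.  (the old quay: 4S 3Z; the new quay: 2S 1Z)
7. 1 scientist and 1 zombie → the new quay.  (the old quay: 3S 2Z; the new quay: 3S 2Z)
8. 1 zombie ← the old quay.  (the old quay: 3S 3Z; the new quay: 3S 1Z)
9. 2 zombies → the new quay.  (the old quay: 3S 1Z; the new quay: 3S 3Z)
10. 1 zombie ← the old quay.  (the old quay: 3S 2Z; the new quay: 3S 2Z)
11. 1 scientist and 1 zombie → the new quay.  (the old quay: 2S 1Z; the new quay: 4S 3Z)
12. 1 zombie ← the old quay.  (the old quay: 2S 2Z; the new quay: 4S 2Z)
13. 2 zombies → the new quay.  (the old quay: 2S 0Z; the new quay: 4S 4Z)
14. 1 zombie ← the old quay.  (the old quay: 2S 1Z; the new quay: 4S 3Z)
15. 1 scientist and 1 zombie → the new quay.  (the old quay: 1S 0Z; the new quay: 5S 4Z)
16. 1 zombie ← the old quay.  (the old quay: 1S 1Z; the new quay: 5S 3Z)
17. 1 scientist and 1 zombie → the new quay.  (the old quay: 0S 0Z; the new quay: 6S 4Z)

17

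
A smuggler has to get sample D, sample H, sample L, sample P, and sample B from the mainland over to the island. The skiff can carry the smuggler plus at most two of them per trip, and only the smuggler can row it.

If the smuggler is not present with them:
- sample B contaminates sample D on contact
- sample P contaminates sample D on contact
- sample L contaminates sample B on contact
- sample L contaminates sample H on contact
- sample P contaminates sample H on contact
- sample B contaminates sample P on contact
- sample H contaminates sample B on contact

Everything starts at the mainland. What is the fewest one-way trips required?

Whatever the first load, the items left behind include a forbidden pair without the smuggler. No opening move is safe, so no plan exists.

impossible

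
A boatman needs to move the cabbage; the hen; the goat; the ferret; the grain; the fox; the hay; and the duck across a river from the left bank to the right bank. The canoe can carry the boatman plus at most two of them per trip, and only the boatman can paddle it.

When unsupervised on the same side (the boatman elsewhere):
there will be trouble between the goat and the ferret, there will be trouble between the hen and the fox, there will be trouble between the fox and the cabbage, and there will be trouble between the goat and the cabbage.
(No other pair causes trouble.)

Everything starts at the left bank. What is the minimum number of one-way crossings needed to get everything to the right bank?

Counting alone: the boatman can take at most 2 across per trip to the right bank, so moving all 8 needs at least 4 loaded trips out, with a return between consecutive ones — at least 7 crossings.
The safety rule pushes this higher. Following every safe sequence of crossings, the most of the 8 that can be at the right bank as the canoe arrives there on crossing 7 is 7 — never all 8.
So no plan with fewer than 9 crossings exists, and this one achieves 9:
1. Boatman goes to the right bank with the fox and the goat.  [the left bank: the cabbage, the duck, the ferret, the grain, the hay, the hen | the right bank: the fox, the goat]
2. Boatman goes back to the left bank alone.  [the left bank: the cabbage, the duck, the ferret, the grain, the hay, the hen | the right bank: the fox, the goat]
3. Boatman goes to the right bank with the cabbage and the hen.  [the left bank: the duck, the ferret, the grain, the hay | the right bank: the cabbage, the fox, the goat, the hen]
4. Boatman goes back to the left bank with the fox and the goat.  [the left bank: the duck, the ferret, the fox, the goat, the grain, the hay | the right bank: the cabbage, the hen]
5. Boatman goes to the right bank with the ferret and the grain.  [the left bank: the duck, the fox, the goat, the hay | the right bank: the cabbage, the ferret, the grain, the hen]
6. Boatman goes back to the left bank alone.  [the left bank: the duck, the fox, the goat, the hay | the right bank: the cabbage, the ferret, the grain, the hen]
7. Boatman goes to the right bank with the duck and the hay.  [the left bank: the fox, the goat | the right bank: the cabbage, the duck, the ferret, the grain, the hay, the hen]
8. Boatman goes back to the left bank alone.  [the left bank: the fox, the goat | the right bank: the cabbage, the duck, the ferret, the grain, the hay, the hen]
9. Boatman goes to the right bank with the fox and the goat.  [the left bank: — | the right bank: the cabbage, the duck, the ferret, the fox, the goat, the grain, the hay, the hen]

9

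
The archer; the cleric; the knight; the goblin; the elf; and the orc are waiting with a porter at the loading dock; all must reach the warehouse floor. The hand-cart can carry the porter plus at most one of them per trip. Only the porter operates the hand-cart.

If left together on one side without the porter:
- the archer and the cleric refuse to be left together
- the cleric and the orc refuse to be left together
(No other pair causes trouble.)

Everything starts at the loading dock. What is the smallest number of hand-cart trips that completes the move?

13

Counting alone: the porter can take at most 1 across per trip to the warehouse floor, so moving all 6 needs at least 6 loaded trips out, with a return between consecutive ones — at least 11 crossings.
The safety rule pushes this higher. Following every safe sequence of crossings, the most of the 6 that can be at the warehouse floor as the hand-cart arrives there on crossing 11 is 5 — never all 6.
So no plan with fewer than 13 crossings exists, and this one achieves 13:
1. Porter goes to the warehouse floor with the cleric.  [the loading dock: the archer, the elf, the goblin, the knight, the orc | the warehouse floor: the cleric]
2. Porter goes back to the loading dock alone.  [the loading dock: the archer, the elf, the goblin, the knight, the orc | the warehouse floor: the cleric]
3. Porter goes to the warehouse floor with the archer.  [the loading dock: the elf, the goblin, the knight, the orc | the warehouse floor: the archer, the cleric]
4. Porter goes back to the loading dock with the cleric.  [the loading dock: the cleric, the elf, the goblin, the knight, the orc | the warehouse floor: the archer]
5. Porter goes to the warehouse floor with the orc.  [the loading dock: the cleric, the elf, the goblin, the knight | the warehouse floor: the archer, the orc]
6. Porter goes back to the loading dock alone.  [the loading dock: the cleric, the elf, the goblin, the knight | the warehouse floor: the archer, the orc]
7. Porter goes to the warehouse floor with the knight.  [the loading dock: the cleric, the elf, the goblin | the warehouse floor: the archer, the knight, the orc]
8. Porter goes back to the loading dock alone.  [the loading dock: the cleric, the elf, the goblin | the warehouse floor: the archer, the knight, the orc]
9. Porter goes to the warehouse floor with the goblin.  [the loading dock: the cleric, the elf | the warehouse floor: the archer, the goblin, the knight, the orc]
10. Porter goes back to the loading dock alone.  [the loading dock: the cleric, the elf | the warehouse floor: the archer, the goblin, the knight, the orc]
11. Porter goes to the warehouse floor with the elf.  [the loading dock: the cleric | the warehouse floor: the archer, the elf, the goblin, the knight, the orc]
12. Porter goes back to the loading dock alone.  [the loading dock: the cleric | the warehouse floor: the archer, the elf, the goblin, the knight, the orc]
13. Porter goes to the warehouse floor with the cleric.  [the loading dock: — | the warehouse floor: the archer, the cleric, the elf, the goblin, the knight, the orc]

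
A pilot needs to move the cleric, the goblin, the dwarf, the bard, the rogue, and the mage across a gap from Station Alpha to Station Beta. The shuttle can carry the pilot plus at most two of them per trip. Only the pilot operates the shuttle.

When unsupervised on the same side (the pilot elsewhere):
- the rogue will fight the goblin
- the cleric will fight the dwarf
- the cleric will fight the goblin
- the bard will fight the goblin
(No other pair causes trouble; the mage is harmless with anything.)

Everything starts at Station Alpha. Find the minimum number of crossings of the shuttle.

Counting alone: the pilot can take at most 2 across per trip to Station Beta, so moving all 6 needs at least 3 loaded trips out, with a return between consecutive ones — at least 5 crossings.
The safety rule pushes this higher. Following every safe sequence of crossings, the most of the 6 that can be at Station Beta as the shuttle arrives there on crossing 5 is 5 — never all 6.
So no plan with fewer than 7 crossings exists, and this one achieves 7:
1. Pilot goes to Station Beta with the cleric and the goblin.  [Station Alpha: the bard, the dwarf, the mage, the rogue | Station Beta: the cleric, the goblin]
2. Pilot goes back to Station Alpha with the cleric.  [Station Alpha: the bard, the cleric, the dwarf, the mage, the rogue | Station Beta: the goblin]
3. Pilot goes to Station Beta with the bard and the cleric.  [Station Alpha: the dwarf, the mage, the rogue | Station Beta: the bard, the cleric, the goblin]
4. Pilot goes back to Station Alpha with the goblin.  [Station Alpha: the dwarf, the goblin, the mage, the rogue | Station Beta: the bard, the cleric]
5. Pilot goes to Station Beta with the mage and the rogue.  [Station Alpha: the dwarf, the goblin | Station Beta: the bard, the cleric, the mage, the rogue]
6. Pilot goes back to Station Alpha alone.  [Station Alpha: the dwarf, the goblin | Station Beta: the bard, the cleric, the mage, the rogue]
7. Pilot goes to Station Beta with the dwarf and the goblin.  [Station Alpha: — | Station Beta: the bard, the cleric, the dwarf, the goblin, the mage, the rogue]

7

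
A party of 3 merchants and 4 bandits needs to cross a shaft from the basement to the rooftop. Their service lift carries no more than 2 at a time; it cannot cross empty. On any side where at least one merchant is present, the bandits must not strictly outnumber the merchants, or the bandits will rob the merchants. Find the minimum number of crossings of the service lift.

impossible

The bandits already outnumber the merchants at the basement before anyone moves, so the starting position itself is disallowed.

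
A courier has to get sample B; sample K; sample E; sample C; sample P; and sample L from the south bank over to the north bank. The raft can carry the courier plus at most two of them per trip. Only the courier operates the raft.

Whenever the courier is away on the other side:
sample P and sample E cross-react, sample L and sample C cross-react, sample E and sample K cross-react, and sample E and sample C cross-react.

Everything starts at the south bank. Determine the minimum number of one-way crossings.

Counting alone: the courier can take at most 2 across per trip to the north bank, so moving all 6 needs at least 3 loaded trips out, with a return between consecutive ones — at least 5 crossings.
The safety rule pushes this higher. Following every safe sequence of crossings, the most of the 6 that can be at the north bank as the raft arrives there on crossing 5 is 5 — never all 6.
So no plan with fewer than 7 crossings exists, and this one achieves 7:
1. Courier goes to the north bank with sample C and sample E.
2. Courier goes back to the south bank with sample E.
3. Courier goes to the north bank with sample B and sample E.
4. Courier goes back to the south bank with sample E.
5. Courier goes to the north bank with sample K and sample P.
6. Courier goes back to the south bank alone.
7. Courier goes to the north bank with sample E and sample L.

7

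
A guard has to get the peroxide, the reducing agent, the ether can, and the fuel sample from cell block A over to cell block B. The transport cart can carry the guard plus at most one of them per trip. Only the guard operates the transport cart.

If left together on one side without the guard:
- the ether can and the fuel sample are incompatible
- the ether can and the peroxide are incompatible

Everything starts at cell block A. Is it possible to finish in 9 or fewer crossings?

Yes — this plan uses 9 crossings (≤ 9):
1. Guard goes to cell block B with the ether can.
2. Guard goes back to cell block A alone.
3. Guard goes to cell block B with the peroxide.
4. Guard goes back to cell block A with the ether can.
5. Guard goes to cell block B with the fuel sample.
6. Guard goes back to cell block A alone.
7. Guard goes to cell block B with the reducing agent.
8. Guard goes back to cell block A alone.
9. Guard goes to cell block B with the ether can.

Yes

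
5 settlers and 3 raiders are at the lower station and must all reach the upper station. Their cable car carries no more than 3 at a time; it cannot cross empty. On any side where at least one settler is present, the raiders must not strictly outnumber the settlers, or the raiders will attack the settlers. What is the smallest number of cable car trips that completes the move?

Counting alone: each trip to the upper station takes at most 3 across and each return brings at least 1 back, so after t trips out (and t−1 returns) at most 3t − (t−1) of the 8 are across; that first reaches 8 at t = 4, so at least 7 crossings are needed.
The plan below uses exactly 7 crossings, so it is optimal:
1. 2 raiders → the upper station.  (the lower station: 5S 1R; the upper station: 0S 2R)
2. 1 raider ← the lower station.  (the lower station: 5S 2R; the upper station: 0S 1R)
3. 2 settlers and 1 raider → the upper station.  (the lower station: 3S 1R; the upper station: 2S 2R)
4. 1 raider ← the lower station.  (the lower station: 3S 2R; the upper station: 2S 1R)
5. 1 settler and 2 raiders → the upper station.  (the lower station: 2S 0R; the upper station: 3S 3R)
6. 1 raider ← the lower station.  (the lower station: 2S 1R; the upper station: 3S 2R)
7. 2 settlers and 1 raider → the upper station.  (the lower station: 0S 0R; the upper station: 5S 3R)

7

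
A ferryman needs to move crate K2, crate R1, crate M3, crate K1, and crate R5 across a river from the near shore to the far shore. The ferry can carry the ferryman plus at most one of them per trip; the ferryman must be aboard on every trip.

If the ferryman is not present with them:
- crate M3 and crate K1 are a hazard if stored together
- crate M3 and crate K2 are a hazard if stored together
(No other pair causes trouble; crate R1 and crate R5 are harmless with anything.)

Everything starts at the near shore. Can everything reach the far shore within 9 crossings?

No

Counting alone: the ferryman can take at most 1 across per trip to the far shore, so moving all 5 needs at least 5 loaded trips out, with a return between consecutive ones — at least 9 crossings.
The safety rule pushes this higher. Following every safe sequence of crossings, the most of the 5 that can be at the far shore as the ferry arrives there on crossing 9 is 4 — never all 5.
So the move cannot be finished within 9 crossings. (The shortest complete plan takes 11:)
1. Ferryman goes to the far shore with crate M3.
2. Ferryman goes back to the near shore alone.
3. Ferryman goes to the far shore with crate K2.
4. Ferryman goes back to the near shore with crate M3.
5. Ferryman goes to the far shore with crate K1.
6. Ferryman goes back to the near shore alone.
7. Ferryman goes to the far shore with crate R1.
8. Ferryman goes back to the near shore alone.
9. Ferryman goes to the far shore with crate R5.
10. Ferryman goes back to the near shore alone.
11. Ferryman goes to the far shore with crate M3.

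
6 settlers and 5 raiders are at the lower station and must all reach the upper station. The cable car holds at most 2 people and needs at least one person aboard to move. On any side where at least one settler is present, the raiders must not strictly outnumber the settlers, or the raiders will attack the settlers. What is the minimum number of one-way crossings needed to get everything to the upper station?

19

Counting alone: each trip to the upper station takes at most 2 across and each return brings at least 1 back, so after t trips out (and t−1 returns) at most 2t − (t−1) of the 11 are across; that first reaches 11 at t = 10, so at least 19 crossings are needed.
The plan below uses exactly 19 crossings, so it is optimal:
1. 2 raiders → the upper station.  (the lower station: 6S 3R; the upper station: 0S 2R)
2. 1 raider ← the lower station.  (the lower station: 6S 4R; the upper station: 0S 1R)
3. 2 raiders → the upper station.  (the lower station: 6S 2R; the upper station: 0S 3R)
4. 1 raider ← the lower station.  (the lower station: 6S 3R; the upper station: 0S 2R)
5. 2 settlers → the upper station.  (the lower station: 4S 3R; the upper station: 2S 2R)
6. 1 raider ← the lower station.  (the lower station: 4S 4R; the upper station: 2S 1R)
7. 1 settler and 1 raider → the upper station.  (the lower station: 3S 3R; the upper station: 3S 2R)
8. 1 settler ← the lower station.  (the lower station: 4S 3R; the upper station: 2S 2R)
9. 1 settler and 1 raider → the upper station.  (the lower station: 3S 2R; the upper station: 3S 3R)
10. 1 raider ← the lower station.  (the lower station: 3S 3R; the upper station: 3S 2R)
11. 1 settler and 1 raider → the upper station.  (the lower station: 2S 2R; the upper station: 4S 3R)
12. 1 settler ← the lower station.  (the lower station: 3S 2R; the upper station: 3S 3R)
13. 1 settler and 1 raider → the upper station.  (the lower station: 2S 1R; the upper station: 4S 4R)
14. 1 raider ← the lower station.  (the lower station: 2S 2R; the upper station: 4S 3R)
15. 1 settler and 1 raider → the upper station.  (the lower station: 1S 1R; the upper station: 5S 4R)
16. 1 settler ← the lower station.  (the lower station: 2S 1R; the upper station: 4S 4R)
17. 1 settler and 1 raider → the upper station.  (the lower station: 1S 0R; the upper station: 5S 5R)
18. 1 raider ← the lower station.  (the lower station: 1S 1R; the upper station: 5S 4R)
19. 1 settler and 1 raider → the upper station.  (the lower station: 0S 0R; the upper station: 6S 5R)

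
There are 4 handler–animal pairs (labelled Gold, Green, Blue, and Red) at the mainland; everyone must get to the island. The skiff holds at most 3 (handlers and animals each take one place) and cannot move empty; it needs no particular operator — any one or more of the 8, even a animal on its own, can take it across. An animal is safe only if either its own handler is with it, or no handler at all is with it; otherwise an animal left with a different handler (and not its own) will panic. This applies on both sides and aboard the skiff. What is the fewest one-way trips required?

9

Counting alone: each trip to the island takes at most 3 across and each return brings at least 1 back, so after t trips out (and t−1 returns) at most 3t − (t−1) of the 8 are across; that first reaches 8 at t = 4, so at least 7 crossings are needed.
The safety rule pushes this higher. Following every safe sequence of crossings, the most of the 8 that can be at the island as the skiff arrives there on crossing 7 is 7 — never all 8.
So no plan with fewer than 9 crossings exists, and this one achieves 9:
1. animal Gold and handler Gold cross → the island.
2. handler Gold crosses ← the mainland.
3. animal Green, handler Gold, and handler Green cross → the island.
4. animal Gold and handler Gold cross ← the mainland.
5. handler Blue, handler Gold, and handler Red cross → the island.
6. animal Green crosses ← the mainland.
7. animal Gold and animal Green cross → the island.
8. animal Gold crosses ← the mainland.
9. animal Blue, animal Gold, and animal Red cross → the island.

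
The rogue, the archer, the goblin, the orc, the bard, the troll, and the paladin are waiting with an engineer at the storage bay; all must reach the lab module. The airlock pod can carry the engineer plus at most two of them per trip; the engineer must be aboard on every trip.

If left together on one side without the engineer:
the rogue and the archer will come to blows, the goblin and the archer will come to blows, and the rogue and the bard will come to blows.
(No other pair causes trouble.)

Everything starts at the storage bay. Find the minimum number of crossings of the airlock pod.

Counting alone: the engineer can take at most 2 across per trip to the lab module, so moving all 7 needs at least 4 loaded trips out, with a return between consecutive ones — at least 7 crossings.
The plan below uses exactly 7 crossings, so it is optimal:
1. Engineer goes to the lab module with the archer and the rogue.  [the storage bay: the bard, the goblin, the orc, the paladin, the troll | the lab module: the archer, the rogue]
2. Engineer goes back to the storage bay with the rogue.  [the storage bay: the bard, the goblin, the orc, the paladin, the rogue, the troll | the lab module: the archer]
3. Engineer goes to the lab module with the bard and the orc.  [the storage bay: the goblin, the paladin, the rogue, the troll | the lab module: the archer, the bard, the orc]
4. Engineer goes back to the storage bay alone.  [the storage bay: the goblin, the paladin, the rogue, the troll | the lab module: the archer, the bard, the orc]
5. Engineer goes to the lab module with the paladin and the troll.  [the storage bay: the goblin, the rogue | the lab module: the archer, the bard, the orc, the paladin, the troll]
6. Engineer goes back to the storage bay alone.  [the storage bay: the goblin, the rogue | the lab module: the archer, the bard, the orc, the paladin, the troll]
7. Engineer goes to the lab module with the goblin and the rogue.  [the storage bay: — | the lab module: the archer, the bard, the goblin, the orc, the paladin, the rogue, the troll]

7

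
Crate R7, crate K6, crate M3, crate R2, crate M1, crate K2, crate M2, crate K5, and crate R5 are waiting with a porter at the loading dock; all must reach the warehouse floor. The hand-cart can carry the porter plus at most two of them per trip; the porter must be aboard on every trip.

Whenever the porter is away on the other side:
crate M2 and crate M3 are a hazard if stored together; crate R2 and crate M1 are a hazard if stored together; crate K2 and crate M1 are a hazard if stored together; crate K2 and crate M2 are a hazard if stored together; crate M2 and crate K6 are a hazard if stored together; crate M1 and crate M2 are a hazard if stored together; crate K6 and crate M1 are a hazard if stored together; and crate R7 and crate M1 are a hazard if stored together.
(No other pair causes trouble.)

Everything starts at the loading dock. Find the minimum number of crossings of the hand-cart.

Counting alone: the porter can take at most 2 across per trip to the warehouse floor, so moving all 9 needs at least 5 loaded trips out, with a return between consecutive ones — at least 9 crossings.
The safety rule pushes this higher. Following every safe sequence of crossings, the most of the 9 that can be at the warehouse floor as the hand-cart arrives there on crossings 9, 11, 13 is 6, 7, 8 respectively — never all 9.
So no plan with fewer than 15 crossings exists, and this one achieves 15:
1. Porter goes to the warehouse floor with crate M1 and crate M2.  [the loading dock: crate K2, crate K5, crate K6, crate M3, crate R2, crate R5, crate R7 | the warehouse floor: crate M1, crate M2]
2. Porter goes back to the loading dock with crate M1.  [the loading dock: crate K2, crate K5, crate K6, crate M1, crate M3, crate R2, crate R5, crate R7 | the warehouse floor: crate M2]
3. Porter goes to the warehouse floor with crate M1 and crate R7.  [the loading dock: crate K2, crate K5, crate K6, crate M3, crate R2, crate R5 | the warehouse floor: crate M1, crate M2, crate R7]
4. Porter goes back to the loading dock with crate M1.  [the loading dock: crate K2, crate K5, crate K6, crate M1, crate M3, crate R2, crate R5 | the warehouse floor: crate M2, crate R7]
5. Porter goes to the warehouse floor with crate M1 and crate R2.  [the loading dock: crate K2, crate K5, crate K6, crate M3, crate R5 | the warehouse floor: crate M1, crate M2, crate R2, crate R7]
6. Porter goes back to the loading dock with crate M1.  [the loading dock: crate K2, crate K5, crate K6, crate M1, crate M3, crate R5 | the warehouse floor: crate M2, crate R2, crate R7]
7. Porter goes to the warehouse floor with crate K2 and crate K6.  [the loading dock: crate K5, crate M1, crate M3, crate R5 | the warehouse floor: crate K2, crate K6, crate M2, crate R2, crate R7]
8. Porter goes back to the loading dock with crate M2.  [the loading dock: crate K5, crate M1, crate M2, crate M3, crate R5 | the warehouse floor: crate K2, crate K6, crate R2, crate R7]
9. Porter goes to the warehouse floor with crate M1 and crate M3.  [the loading dock: crate K5, crate M2, crate R5 | the warehouse floor: crate K2, crate K6, crate M1, crate M3, crate R2, crate R7]
10. Porter goes back to the loading dock with crate M1.  [the loading dock: crate K5, crate M1, crate M2, crate R5 | the warehouse floor: crate K2, crate K6, crate M3, crate R2, crate R7]
11. Porter goes to the warehouse floor with crate K5 and crate M1.  [the loading dock: crate M2, crate R5 | the warehouse floor: crate K2, crate K5, crate K6, crate M1, crate M3, crate R2, crate R7]
12. Porter goes back to the loading dock with crate M1.  [the loading dock: crate M1, crate M2, crate R5 | the warehouse floor: crate K2, crate K5, crate K6, crate M3, crate R2, crate R7]
13. Porter goes to the warehouse floor with crate M1 and crate R5.  [the loading dock: crate M2 | the warehouse floor: crate K2, crate K5, crate K6, crate M1, crate M3, crate R2, crate R5, crate R7]
14. Porter goes back to the loading dock with crate M1.  [the loading dock: crate M1, crate M2 | the warehouse floor: crate K2, crate K5, crate K6, crate M3, crate R2, crate R5, crate R7]
15. Porter goes to the warehouse floor with crate M1 and crate M2.  [the loading dock: — | the warehouse floor: crate K2, crate K5, crate K6, crate M1, crate M2, crate M3, crate R2, crate R5, crate R7]

15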